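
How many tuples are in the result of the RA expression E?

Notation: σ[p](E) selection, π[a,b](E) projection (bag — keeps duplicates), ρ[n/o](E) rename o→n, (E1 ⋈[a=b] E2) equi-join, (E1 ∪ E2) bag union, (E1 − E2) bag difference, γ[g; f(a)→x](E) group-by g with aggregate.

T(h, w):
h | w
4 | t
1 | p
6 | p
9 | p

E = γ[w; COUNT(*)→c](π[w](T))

Per-node cardinality:
  T → 4
  π[w](T) → 4
  γ[w; COUNT(*)→c](π[w](T)) → 2

|E| = 2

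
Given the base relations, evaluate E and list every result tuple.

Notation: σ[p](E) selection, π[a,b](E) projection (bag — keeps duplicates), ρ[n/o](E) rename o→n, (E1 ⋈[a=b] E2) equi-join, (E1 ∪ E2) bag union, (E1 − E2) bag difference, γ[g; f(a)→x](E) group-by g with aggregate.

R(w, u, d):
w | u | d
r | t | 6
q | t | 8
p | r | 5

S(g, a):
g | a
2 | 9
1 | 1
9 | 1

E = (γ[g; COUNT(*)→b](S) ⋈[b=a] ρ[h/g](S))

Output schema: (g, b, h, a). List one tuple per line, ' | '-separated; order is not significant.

Row counts bottom-up:
  S → 3
  γ[g; COUNT(*)→b](S) → 3
  S → 3
  ρ[h/g](S) → 3
  (γ[g; COUNT(*)→b](S) ⋈[b=a] ρ[h/g](S)) → 6

== RESULT ==
g | b | h | a
1 | 1 | 1 | 1
1 | 1 | 9 | 1
2 | 1 | 1 | 1
2 | 1 | 9 | 1
9 | 1 | 1 | 1
9 | 1 | 9 | 1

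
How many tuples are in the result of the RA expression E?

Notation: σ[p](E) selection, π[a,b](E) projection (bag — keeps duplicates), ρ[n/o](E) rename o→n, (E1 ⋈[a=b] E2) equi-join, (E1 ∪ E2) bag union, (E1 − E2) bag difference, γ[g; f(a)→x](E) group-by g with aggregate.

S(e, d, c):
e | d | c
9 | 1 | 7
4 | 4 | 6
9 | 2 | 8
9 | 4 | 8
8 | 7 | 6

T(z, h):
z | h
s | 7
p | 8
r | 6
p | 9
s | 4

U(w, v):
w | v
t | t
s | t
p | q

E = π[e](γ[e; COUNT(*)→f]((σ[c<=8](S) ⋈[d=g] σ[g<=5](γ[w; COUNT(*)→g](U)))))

Row counts bottom-up:
  S → 5
  σ[c<=8](S) → 5
  U → 3
  γ[w; COUNT(*)→g](U) → 3
  σ[g<=5](γ[w; COUNT(*)→g](U)) → 3
  (σ[c<=8](S) ⋈[d=g] σ[g<=5](γ[w; COUNT(*)→g](U))) → 3
  γ[e; COUNT(*)→f]((σ[c<=8](S) ⋈[d=g] σ[g<=5](γ[w; COUNT(*)→g](U)))) → 1
  π[e](γ[e; COUNT(*)→f]((σ[c<=8](S) ⋈[d=g] σ[g<=5](γ[w; COUNT(*)→g](U))))) → 1

|E| = 1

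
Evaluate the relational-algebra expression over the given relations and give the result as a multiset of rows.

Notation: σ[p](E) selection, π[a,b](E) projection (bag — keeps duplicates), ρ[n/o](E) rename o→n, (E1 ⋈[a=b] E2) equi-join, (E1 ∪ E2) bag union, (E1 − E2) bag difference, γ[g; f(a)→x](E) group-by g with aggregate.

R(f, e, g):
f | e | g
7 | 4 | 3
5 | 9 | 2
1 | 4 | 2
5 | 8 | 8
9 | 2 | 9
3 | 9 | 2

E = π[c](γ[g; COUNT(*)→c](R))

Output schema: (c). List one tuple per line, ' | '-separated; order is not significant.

Row counts bottom-up:
  R → 6
  γ[g; COUNT(*)→c](R) → 4
  π[c](γ[g; COUNT(*)→c](R)) → 4

== RESULT ==
c
1
1
1
3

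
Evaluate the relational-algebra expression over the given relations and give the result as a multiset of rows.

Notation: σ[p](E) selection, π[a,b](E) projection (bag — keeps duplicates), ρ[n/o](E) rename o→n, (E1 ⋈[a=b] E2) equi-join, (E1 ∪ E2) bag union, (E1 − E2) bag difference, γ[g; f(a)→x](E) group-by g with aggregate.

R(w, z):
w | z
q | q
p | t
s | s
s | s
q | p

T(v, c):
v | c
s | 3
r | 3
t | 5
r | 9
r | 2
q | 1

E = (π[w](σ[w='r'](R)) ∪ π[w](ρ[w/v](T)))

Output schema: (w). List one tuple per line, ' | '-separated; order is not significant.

Subexpression sizes:
  R → 5
  σ[w='r'](R) → 0
  π[w](σ[w='r'](R)) → 0
  T → 6
  ρ[w/v](T) → 6
  π[w](ρ[w/v](T)) → 6
  (π[w](σ[w='r'](R)) ∪ π[w](ρ[w/v](T))) → 6

== RESULT ==
w
q
r
r
r
s
t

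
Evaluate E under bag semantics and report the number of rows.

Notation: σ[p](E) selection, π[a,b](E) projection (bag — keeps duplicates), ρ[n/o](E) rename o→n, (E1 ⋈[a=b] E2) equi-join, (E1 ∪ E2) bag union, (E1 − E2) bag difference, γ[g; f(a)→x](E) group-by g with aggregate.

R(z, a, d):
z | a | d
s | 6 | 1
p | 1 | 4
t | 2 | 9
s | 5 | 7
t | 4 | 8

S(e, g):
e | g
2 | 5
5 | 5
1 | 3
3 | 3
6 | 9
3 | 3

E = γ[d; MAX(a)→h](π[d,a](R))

Row counts bottom-up:
  R → 5
  π[d,a](R) → 5
  γ[d; MAX(a)→h](π[d,a](R)) → 5

|E| = 5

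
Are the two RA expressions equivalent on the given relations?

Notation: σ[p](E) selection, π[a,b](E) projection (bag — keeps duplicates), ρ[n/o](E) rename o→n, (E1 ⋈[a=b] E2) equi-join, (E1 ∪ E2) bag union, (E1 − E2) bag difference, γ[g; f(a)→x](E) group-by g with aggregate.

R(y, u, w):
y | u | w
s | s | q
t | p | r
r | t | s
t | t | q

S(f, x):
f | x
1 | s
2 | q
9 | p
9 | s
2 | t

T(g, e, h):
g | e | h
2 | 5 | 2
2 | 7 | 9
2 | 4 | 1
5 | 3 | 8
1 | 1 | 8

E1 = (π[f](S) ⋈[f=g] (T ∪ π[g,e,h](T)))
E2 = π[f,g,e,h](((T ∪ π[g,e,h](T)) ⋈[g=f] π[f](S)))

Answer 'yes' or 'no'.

E1 row counts bottom-up:
  S → 5
  π[f](S) → 5
  T → 5
  T → 5
  π[g,e,h](T) → 5
  (T ∪ π[g,e,h](T)) → 10
  (π[f](S) ⋈[f=g] (T ∪ π[g,e,h](T))) → 14
E2 row counts bottom-up:
  T → 5
  T → 5
  π[g,e,h](T) → 5
  (T ∪ π[g,e,h](T)) → 10
  S → 5
  π[f](S) → 5
  ((T ∪ π[g,e,h](T)) ⋈[g=f] π[f](S)) → 14
  π[f,g,e,h](((T ∪ π[g,e,h](T)) ⋈[g=f] π[f](S))) → 14

E1 and E2 produce the same multiset:
f | g | e | h
1 | 1 | 1 | 8
1 | 1 | 1 | 8
2 | 2 | 4 | 1
2 | 2 | 4 | 1
2 | 2 | 4 | 1
2 | 2 | 4 | 1
2 | 2 | 5 | 2
2 | 2 | 5 | 2
2 | 2 | 5 | 2
2 | 2 | 5 | 2
2 | 2 | 7 | 9
2 | 2 | 7 | 9
2 | 2 | 7 | 9
2 | 2 | 7 | 9

yes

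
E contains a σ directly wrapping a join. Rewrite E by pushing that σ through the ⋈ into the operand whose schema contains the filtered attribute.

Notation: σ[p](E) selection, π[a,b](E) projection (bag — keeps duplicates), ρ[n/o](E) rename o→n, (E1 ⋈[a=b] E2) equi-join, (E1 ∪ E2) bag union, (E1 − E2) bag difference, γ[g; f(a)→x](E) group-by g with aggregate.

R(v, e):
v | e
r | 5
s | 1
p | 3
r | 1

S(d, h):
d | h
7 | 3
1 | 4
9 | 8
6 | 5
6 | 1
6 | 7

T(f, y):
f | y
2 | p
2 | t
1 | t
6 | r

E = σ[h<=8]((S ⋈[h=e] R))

σ filters on h, owned by the left side.
E' = (σ[h<=8](S) ⋈[h=e] R)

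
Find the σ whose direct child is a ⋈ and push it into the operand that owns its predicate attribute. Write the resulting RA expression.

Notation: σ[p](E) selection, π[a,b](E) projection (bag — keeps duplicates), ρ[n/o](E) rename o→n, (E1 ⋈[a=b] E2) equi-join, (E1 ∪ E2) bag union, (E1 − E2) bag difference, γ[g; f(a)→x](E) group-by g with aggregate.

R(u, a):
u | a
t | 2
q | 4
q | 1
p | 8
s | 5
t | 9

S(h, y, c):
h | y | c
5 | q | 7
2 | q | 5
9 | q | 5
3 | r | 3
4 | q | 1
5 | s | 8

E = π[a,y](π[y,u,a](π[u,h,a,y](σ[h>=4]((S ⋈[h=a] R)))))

σ filters on h, owned by the left side.
E' = π[a,y](π[y,u,a](π[u,h,a,y]((σ[h>=4](S) ⋈[h=a] R))))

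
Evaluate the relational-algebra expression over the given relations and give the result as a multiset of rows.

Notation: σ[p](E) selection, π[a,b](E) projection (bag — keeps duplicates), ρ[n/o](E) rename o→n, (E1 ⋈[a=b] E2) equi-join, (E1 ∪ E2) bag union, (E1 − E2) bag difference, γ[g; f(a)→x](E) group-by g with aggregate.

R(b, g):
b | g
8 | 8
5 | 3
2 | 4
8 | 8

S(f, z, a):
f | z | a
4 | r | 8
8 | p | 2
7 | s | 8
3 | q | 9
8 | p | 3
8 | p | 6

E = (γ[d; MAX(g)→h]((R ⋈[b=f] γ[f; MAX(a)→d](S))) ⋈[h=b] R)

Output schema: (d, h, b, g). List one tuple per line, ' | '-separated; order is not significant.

Per-node cardinality:
  R → 4
  S → 6
  γ[f; MAX(a)→d](S) → 4
  (R ⋈[b=f] γ[f; MAX(a)→d](S)) → 2
  γ[d; MAX(g)→h]((R ⋈[b=f] γ[f; MAX(a)→d](S))) → 1
  R → 4
  (γ[d; MAX(g)→h]((R ⋈[b=f] γ[f; MAX(a)→d](S))) ⋈[h=b] R) → 2

== RESULT ==
d | h | b | g
6 | 8 | 8 | 8
6 | 8 | 8 | 8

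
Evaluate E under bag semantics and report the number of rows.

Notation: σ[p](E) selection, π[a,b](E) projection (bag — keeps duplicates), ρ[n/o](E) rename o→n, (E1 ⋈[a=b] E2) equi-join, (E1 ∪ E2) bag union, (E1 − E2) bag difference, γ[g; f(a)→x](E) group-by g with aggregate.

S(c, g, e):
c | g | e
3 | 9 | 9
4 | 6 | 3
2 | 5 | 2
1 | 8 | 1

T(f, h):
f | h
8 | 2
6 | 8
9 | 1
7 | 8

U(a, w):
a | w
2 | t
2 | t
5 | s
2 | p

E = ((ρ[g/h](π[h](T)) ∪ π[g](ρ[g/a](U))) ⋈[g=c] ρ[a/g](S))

Subexpression sizes:
  T → 4
  π[h](T) → 4
  ρ[g/h](π[h](T)) → 4
  U → 4
  ρ[g/a](U) → 4
  π[g](ρ[g/a](U)) → 4
  (ρ[g/h](π[h](T)) ∪ π[g](ρ[g/a](U))) → 8
  S → 4
  ρ[a/g](S) → 4
  ((ρ[g/h](π[h](T)) ∪ π[g](ρ[g/a](U))) ⋈[g=c] ρ[a/g](S)) → 5

|E| = 5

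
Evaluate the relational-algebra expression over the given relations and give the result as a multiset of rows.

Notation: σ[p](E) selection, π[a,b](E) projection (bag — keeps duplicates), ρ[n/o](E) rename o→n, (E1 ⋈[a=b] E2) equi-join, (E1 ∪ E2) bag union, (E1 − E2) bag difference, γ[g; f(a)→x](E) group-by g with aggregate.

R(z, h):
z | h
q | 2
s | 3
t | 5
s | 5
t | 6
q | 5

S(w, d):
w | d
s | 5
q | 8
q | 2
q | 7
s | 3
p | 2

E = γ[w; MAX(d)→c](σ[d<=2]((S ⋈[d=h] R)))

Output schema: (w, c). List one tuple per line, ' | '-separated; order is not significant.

Subexpression sizes:
  S → 6
  R → 6
  (S ⋈[d=h] R) → 6
  σ[d<=2]((S ⋈[d=h] R)) → 2
  γ[w; MAX(d)→c](σ[d<=2]((S ⋈[d=h] R))) → 2

== RESULT ==
w | c
p | 2
q | 2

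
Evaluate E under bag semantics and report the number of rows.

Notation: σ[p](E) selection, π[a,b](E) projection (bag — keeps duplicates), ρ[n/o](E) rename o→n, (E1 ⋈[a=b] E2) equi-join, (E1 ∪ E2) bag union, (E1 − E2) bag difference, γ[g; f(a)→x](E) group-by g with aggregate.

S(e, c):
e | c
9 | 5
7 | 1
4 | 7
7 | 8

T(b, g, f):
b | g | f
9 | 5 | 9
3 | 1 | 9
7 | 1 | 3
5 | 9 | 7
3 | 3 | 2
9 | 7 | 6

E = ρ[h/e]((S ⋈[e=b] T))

Stepwise |·|:
  S → 4
  T → 6
  (S ⋈[e=b] T) → 4
  ρ[h/e]((S ⋈[e=b] T)) → 4

|E| = 4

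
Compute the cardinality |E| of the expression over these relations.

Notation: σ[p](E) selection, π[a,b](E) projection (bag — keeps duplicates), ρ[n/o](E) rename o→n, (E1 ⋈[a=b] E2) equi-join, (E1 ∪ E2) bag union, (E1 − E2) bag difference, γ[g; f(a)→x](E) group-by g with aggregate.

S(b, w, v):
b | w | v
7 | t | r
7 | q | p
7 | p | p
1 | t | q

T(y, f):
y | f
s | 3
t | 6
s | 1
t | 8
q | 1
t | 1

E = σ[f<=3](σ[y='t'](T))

Per-node cardinality:
  T → 6
  σ[y='t'](T) → 3
  σ[f<=3](σ[y='t'](T)) → 1

|E| = 1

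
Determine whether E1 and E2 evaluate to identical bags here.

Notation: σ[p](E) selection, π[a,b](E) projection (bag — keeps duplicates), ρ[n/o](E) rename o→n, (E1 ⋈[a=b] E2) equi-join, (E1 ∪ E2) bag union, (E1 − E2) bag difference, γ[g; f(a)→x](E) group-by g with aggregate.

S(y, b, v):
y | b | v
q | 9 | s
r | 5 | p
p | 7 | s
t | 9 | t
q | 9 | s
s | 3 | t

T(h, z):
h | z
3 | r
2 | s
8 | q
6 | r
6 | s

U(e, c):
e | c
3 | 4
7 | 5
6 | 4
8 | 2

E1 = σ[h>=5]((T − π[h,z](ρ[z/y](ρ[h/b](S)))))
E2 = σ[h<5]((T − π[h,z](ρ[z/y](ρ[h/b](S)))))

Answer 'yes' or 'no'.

E1 row counts bottom-up:
  T → 5
  S → 6
  ρ[h/b](S) → 6
  ρ[z/y](ρ[h/b](S)) → 6
  π[h,z](ρ[z/y](ρ[h/b](S))) → 6
  (T − π[h,z](ρ[z/y](ρ[h/b](S)))) → 5
  σ[h>=5]((T − π[h,z](ρ[z/y](ρ[h/b](S))))) → 3
E2 row counts bottom-up:
  T → 5
  S → 6
  ρ[h/b](S) → 6
  ρ[z/y](ρ[h/b](S)) → 6
  π[h,z](ρ[z/y](ρ[h/b](S))) → 6
  (T − π[h,z](ρ[z/y](ρ[h/b](S)))) → 5
  σ[h<5]((T − π[h,z](ρ[z/y](ρ[h/b](S))))) → 2

E1 result:
h | z
6 | r
6 | s
8 | q
E2 result:
h | z
2 | s
3 | r
Witness: (8, 'q') appears 1× in E1 but 0× in E2.

no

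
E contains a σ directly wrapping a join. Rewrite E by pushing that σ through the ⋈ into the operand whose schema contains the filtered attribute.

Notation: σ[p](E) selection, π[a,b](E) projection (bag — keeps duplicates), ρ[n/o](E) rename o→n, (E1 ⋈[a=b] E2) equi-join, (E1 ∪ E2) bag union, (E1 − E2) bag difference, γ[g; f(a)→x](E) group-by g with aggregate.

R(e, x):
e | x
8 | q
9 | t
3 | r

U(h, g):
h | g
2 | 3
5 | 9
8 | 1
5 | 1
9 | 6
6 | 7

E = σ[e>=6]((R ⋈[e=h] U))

σ filters on e, owned by the left side.
E' = (σ[e>=6](R) ⋈[e=h] U)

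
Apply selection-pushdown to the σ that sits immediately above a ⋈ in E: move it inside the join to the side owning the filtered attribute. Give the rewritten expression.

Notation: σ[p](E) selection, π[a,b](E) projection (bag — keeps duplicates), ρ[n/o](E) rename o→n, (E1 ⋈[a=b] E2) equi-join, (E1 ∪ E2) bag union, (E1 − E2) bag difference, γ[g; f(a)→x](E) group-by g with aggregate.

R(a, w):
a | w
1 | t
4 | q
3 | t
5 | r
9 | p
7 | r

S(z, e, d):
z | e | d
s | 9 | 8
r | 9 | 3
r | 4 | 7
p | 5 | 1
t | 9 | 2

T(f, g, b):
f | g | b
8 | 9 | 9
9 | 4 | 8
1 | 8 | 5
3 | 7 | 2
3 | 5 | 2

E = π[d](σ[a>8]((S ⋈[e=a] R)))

σ filters on a, owned by the right side.
E' = π[d]((S ⋈[e=a] σ[a>8](R)))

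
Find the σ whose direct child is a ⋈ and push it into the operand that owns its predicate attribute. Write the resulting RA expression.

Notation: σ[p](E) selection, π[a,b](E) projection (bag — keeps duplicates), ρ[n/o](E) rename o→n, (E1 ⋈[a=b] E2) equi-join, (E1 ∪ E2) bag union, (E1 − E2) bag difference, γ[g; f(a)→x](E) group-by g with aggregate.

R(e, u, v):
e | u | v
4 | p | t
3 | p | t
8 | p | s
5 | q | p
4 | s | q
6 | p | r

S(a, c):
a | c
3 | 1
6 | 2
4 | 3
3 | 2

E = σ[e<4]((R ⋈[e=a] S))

σ filters on e, owned by the left side.
E' = (σ[e<4](R) ⋈[e=a] S)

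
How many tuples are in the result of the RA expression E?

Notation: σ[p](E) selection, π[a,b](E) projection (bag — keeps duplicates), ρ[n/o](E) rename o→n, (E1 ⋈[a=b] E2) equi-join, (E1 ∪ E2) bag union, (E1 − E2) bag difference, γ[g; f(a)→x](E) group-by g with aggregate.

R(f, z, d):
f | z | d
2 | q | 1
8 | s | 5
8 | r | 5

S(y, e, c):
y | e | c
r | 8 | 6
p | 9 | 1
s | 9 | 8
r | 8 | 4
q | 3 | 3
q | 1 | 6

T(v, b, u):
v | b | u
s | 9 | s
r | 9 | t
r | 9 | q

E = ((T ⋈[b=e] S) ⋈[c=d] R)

Per-node cardinality:
  T → 3
  S → 6
  (T ⋈[b=e] S) → 6
  R → 3
  ((T ⋈[b=e] S) ⋈[c=d] R) → 3

|E| = 3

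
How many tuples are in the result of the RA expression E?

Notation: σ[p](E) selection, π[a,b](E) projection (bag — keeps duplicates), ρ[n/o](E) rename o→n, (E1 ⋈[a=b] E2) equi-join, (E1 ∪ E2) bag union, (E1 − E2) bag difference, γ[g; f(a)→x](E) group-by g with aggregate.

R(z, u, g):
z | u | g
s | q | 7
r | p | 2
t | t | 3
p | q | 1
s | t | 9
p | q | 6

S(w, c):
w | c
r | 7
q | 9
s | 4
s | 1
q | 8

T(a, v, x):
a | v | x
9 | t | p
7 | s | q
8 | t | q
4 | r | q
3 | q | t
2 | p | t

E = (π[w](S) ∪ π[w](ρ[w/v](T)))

Stepwise |·|:
  S → 5
  π[w](S) → 5
  T → 6
  ρ[w/v](T) → 6
  π[w](ρ[w/v](T)) → 6
  (π[w](S) ∪ π[w](ρ[w/v](T))) → 11

|E| = 11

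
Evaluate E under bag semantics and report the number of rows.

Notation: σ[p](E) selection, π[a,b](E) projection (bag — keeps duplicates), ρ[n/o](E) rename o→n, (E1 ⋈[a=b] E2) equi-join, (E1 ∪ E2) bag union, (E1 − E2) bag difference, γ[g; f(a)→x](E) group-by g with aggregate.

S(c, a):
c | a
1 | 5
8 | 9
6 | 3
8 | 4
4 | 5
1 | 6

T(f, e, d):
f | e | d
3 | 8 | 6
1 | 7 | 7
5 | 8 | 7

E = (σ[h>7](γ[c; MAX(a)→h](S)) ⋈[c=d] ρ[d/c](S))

Per-node cardinality:
  S → 6
  γ[c; MAX(a)→h](S) → 4
  σ[h>7](γ[c; MAX(a)→h](S)) → 1
  S → 6
  ρ[d/c](S) → 6
  (σ[h>7](γ[c; MAX(a)→h](S)) ⋈[c=d] ρ[d/c](S)) → 2

|E| = 2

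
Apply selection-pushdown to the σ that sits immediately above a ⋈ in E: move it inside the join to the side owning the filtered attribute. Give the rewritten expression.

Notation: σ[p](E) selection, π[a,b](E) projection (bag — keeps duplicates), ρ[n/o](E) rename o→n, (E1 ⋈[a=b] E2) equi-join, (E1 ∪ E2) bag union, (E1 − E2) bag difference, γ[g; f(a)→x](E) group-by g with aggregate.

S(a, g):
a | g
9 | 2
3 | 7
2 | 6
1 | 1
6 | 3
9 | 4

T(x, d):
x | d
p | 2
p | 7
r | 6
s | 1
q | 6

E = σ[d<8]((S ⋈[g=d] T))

σ filters on d, owned by the right side.
E' = (S ⋈[g=d] σ[d<8](T))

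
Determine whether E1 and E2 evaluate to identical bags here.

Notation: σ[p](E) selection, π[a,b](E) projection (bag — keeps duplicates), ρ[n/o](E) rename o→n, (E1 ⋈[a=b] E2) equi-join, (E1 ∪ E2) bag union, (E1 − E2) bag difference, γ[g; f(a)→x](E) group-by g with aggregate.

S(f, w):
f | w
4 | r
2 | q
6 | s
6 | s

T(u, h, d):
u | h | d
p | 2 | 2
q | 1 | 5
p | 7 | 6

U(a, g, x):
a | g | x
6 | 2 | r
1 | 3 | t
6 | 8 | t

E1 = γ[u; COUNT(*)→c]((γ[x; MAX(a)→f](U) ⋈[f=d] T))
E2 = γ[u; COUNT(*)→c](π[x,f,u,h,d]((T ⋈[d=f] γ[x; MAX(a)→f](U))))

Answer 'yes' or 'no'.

E1 row counts bottom-up:
  U → 3
  γ[x; MAX(a)→f](U) → 2
  T → 3
  (γ[x; MAX(a)→f](U) ⋈[f=d] T) → 2
  γ[u; COUNT(*)→c]((γ[x; MAX(a)→f](U) ⋈[f=d] T)) → 1
E2 row counts bottom-up:
  T → 3
  U → 3
  γ[x; MAX(a)→f](U) → 2
  (T ⋈[d=f] γ[x; MAX(a)→f](U)) → 2
  π[x,f,u,h,d]((T ⋈[d=f] γ[x; MAX(a)→f](U))) → 2
  γ[u; COUNT(*)→c](π[x,f,u,h,d]((T ⋈[d=f] γ[x; MAX(a)→f](U)))) → 1

E1 and E2 produce the same multiset:
u | c
p | 2

yes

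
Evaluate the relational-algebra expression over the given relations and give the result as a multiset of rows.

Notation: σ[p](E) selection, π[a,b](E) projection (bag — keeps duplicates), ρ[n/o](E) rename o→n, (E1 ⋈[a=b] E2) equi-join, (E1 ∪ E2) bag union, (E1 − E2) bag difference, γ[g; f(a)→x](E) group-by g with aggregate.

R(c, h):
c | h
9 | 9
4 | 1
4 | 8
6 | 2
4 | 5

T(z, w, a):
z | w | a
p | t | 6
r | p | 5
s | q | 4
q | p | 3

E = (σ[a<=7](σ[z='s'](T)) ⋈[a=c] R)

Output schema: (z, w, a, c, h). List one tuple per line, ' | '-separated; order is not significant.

Row counts bottom-up:
  T → 4
  σ[z='s'](T) → 1
  σ[a<=7](σ[z='s'](T)) → 1
  R → 5
  (σ[a<=7](σ[z='s'](T)) ⋈[a=c] R) → 3

== RESULT ==
z | w | a | c | h
s | q | 4 | 4 | 1
s | q | 4 | 4 | 5
s | q | 4 | 4 | 8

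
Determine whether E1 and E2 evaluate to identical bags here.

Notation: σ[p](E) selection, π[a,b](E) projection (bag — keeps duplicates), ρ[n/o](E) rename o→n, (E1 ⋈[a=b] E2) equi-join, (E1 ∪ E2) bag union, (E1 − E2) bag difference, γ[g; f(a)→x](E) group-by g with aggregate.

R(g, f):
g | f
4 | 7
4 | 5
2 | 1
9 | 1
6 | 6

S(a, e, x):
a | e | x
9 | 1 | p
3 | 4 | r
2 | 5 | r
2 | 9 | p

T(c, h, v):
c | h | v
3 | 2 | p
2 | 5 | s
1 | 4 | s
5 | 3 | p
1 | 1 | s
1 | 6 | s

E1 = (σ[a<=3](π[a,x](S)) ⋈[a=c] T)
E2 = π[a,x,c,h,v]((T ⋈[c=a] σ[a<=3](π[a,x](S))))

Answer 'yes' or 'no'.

E1 stepwise |·|:
  S → 4
  π[a,x](S) → 4
  σ[a<=3](π[a,x](S)) → 3
  T → 6
  (σ[a<=3](π[a,x](S)) ⋈[a=c] T) → 3
E2 stepwise |·|:
  T → 6
  S → 4
  π[a,x](S) → 4
  σ[a<=3](π[a,x](S)) → 3
  (T ⋈[c=a] σ[a<=3](π[a,x](S))) → 3
  π[a,x,c,h,v]((T ⋈[c=a] σ[a<=3](π[a,x](S)))) → 3

E1 and E2 produce the same multiset:
a | x | c | h | v
2 | p | 2 | 5 | s
2 | r | 2 | 5 | s
3 | r | 3 | 2 | p

yes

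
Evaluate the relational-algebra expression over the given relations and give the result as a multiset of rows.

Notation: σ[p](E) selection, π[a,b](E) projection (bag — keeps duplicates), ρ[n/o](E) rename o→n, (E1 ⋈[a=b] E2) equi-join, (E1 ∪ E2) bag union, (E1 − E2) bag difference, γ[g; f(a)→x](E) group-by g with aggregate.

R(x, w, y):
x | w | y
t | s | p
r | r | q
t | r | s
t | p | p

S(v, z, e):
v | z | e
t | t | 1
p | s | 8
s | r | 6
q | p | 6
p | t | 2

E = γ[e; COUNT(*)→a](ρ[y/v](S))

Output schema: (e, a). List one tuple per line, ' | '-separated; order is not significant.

Row counts bottom-up:
  S → 5
  ρ[y/v](S) → 5
  γ[e; COUNT(*)→a](ρ[y/v](S)) → 4

== RESULT ==
e | a
1 | 1
2 | 1
6 | 2
8 | 1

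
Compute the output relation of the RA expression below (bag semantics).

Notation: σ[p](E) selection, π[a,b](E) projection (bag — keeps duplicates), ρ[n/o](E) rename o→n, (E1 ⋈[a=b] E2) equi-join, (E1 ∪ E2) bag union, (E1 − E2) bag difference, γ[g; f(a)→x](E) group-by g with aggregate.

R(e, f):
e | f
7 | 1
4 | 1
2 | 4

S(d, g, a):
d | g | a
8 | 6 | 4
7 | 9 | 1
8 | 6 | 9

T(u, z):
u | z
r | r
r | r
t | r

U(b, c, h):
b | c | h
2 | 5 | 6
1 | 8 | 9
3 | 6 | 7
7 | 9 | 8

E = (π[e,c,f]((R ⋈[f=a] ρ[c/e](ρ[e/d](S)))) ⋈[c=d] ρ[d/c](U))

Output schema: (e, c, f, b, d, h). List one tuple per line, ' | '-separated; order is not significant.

Row counts bottom-up:
  R → 3
  S → 3
  ρ[e/d](S) → 3
  ρ[c/e](ρ[e/d](S)) → 3
  (R ⋈[f=a] ρ[c/e](ρ[e/d](S))) → 3
  π[e,c,f]((R ⋈[f=a] ρ[c/e](ρ[e/d](S)))) → 3
  U → 4
  ρ[d/c](U) → 4
  (π[e,c,f]((R ⋈[f=a] ρ[c/e](ρ[e/d](S)))) ⋈[c=d] ρ[d/c](U)) → 1

== RESULT ==
e | c | f | b | d | h
2 | 8 | 4 | 1 | 8 | 9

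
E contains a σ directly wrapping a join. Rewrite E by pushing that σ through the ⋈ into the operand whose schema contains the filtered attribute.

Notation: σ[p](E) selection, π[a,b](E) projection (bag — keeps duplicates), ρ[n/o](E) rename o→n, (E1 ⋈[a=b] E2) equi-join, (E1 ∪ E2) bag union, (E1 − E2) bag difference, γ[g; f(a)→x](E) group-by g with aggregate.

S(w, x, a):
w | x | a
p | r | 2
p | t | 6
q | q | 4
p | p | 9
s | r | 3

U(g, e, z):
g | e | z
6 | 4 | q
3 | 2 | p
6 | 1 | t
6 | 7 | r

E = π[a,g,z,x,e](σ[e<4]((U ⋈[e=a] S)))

σ filters on e, owned by the left side.
E' = π[a,g,z,x,e]((σ[e<4](U) ⋈[e=a] S))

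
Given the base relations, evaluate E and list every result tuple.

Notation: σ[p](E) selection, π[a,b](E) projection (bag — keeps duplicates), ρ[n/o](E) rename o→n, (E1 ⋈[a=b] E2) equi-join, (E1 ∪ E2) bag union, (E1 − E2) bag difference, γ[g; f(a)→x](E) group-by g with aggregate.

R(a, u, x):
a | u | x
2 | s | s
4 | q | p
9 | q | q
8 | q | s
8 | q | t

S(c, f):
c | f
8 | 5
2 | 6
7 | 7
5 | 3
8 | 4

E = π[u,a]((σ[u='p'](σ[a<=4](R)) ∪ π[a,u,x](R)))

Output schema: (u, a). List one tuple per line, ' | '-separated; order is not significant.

Per-node cardinality:
  R → 5
  σ[a<=4](R) → 2
  σ[u='p'](σ[a<=4](R)) → 0
  R → 5
  π[a,u,x](R) → 5
  (σ[u='p'](σ[a<=4](R)) ∪ π[a,u,x](R)) → 5
  π[u,a]((σ[u='p'](σ[a<=4](R)) ∪ π[a,u,x](R))) → 5

== RESULT ==
u | a
q | 4
q | 8
q | 8
q | 9
s | 2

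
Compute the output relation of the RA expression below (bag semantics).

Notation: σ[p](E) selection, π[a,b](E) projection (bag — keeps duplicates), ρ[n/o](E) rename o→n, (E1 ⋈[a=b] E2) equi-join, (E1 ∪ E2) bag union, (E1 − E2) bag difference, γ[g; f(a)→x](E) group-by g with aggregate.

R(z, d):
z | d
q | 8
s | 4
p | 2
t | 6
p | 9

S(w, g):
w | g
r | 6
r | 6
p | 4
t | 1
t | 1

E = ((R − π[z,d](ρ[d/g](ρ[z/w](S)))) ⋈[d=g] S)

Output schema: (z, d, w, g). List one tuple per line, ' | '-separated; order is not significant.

Per-node cardinality:
  R → 5
  S → 5
  ρ[z/w](S) → 5
  ρ[d/g](ρ[z/w](S)) → 5
  π[z,d](ρ[d/g](ρ[z/w](S))) → 5
  (R − π[z,d](ρ[d/g](ρ[z/w](S)))) → 5
  S → 5
  ((R − π[z,d](ρ[d/g](ρ[z/w](S)))) ⋈[d=g] S) → 3

== RESULT ==
z | d | w | g
s | 4 | p | 4
t | 6 | r | 6
t | 6 | r | 6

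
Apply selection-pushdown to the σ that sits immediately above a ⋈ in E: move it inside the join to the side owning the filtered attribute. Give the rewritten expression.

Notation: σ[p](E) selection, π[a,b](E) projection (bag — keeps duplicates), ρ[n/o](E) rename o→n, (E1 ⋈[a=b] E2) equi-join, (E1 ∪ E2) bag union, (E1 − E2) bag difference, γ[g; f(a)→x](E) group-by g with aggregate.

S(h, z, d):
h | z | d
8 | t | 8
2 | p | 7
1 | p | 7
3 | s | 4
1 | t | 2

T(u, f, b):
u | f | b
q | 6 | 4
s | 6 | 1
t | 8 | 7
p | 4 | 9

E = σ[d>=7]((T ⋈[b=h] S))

σ filters on d, owned by the right side.
E' = (T ⋈[b=h] σ[d>=7](S))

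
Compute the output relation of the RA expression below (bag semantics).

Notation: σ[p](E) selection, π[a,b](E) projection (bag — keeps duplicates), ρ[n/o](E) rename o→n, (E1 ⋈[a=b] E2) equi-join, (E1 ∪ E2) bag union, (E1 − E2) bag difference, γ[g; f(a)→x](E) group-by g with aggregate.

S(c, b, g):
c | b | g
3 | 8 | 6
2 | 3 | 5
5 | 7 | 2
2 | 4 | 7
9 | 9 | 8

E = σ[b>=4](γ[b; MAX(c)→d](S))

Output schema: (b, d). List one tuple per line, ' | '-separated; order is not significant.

Stepwise |·|:
  S → 5
  γ[b; MAX(c)→d](S) → 5
  σ[b>=4](γ[b; MAX(c)→d](S)) → 4

== RESULT ==
b | d
4 | 2
7 | 5
8 | 3
9 | 9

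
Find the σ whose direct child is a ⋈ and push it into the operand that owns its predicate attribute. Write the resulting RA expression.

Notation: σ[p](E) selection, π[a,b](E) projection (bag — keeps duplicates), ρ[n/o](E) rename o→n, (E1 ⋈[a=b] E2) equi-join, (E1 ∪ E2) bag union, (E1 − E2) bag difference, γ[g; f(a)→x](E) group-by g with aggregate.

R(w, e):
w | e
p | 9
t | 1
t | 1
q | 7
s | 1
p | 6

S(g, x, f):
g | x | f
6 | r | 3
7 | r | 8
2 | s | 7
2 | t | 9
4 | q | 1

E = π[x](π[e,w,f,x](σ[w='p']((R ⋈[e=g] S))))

σ filters on w, owned by the left side.
E' = π[x](π[e,w,f,x]((σ[w='p'](R) ⋈[e=g] S)))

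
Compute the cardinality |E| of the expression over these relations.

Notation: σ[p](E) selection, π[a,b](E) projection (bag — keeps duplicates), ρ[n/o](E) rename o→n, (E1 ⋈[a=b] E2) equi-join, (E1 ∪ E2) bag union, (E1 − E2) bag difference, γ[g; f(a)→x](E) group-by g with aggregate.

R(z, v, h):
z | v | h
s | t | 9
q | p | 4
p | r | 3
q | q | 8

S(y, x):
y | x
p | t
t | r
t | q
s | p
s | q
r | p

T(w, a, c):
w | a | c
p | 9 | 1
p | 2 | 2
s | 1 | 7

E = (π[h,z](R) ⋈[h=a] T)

Stepwise |·|:
  R → 4
  π[h,z](R) → 4
  T → 3
  (π[h,z](R) ⋈[h=a] T) → 1

|E| = 1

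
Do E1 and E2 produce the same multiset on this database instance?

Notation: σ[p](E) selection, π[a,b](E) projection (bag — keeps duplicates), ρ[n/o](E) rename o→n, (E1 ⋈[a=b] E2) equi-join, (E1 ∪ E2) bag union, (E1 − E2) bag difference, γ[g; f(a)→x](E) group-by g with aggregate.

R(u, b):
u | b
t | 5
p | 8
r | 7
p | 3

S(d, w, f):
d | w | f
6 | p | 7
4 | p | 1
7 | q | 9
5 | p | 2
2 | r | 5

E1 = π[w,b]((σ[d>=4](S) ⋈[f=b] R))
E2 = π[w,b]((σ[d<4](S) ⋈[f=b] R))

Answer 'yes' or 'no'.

E1 subexpression sizes:
  S → 5
  σ[d>=4](S) → 4
  R → 4
  (σ[d>=4](S) ⋈[f=b] R) → 1
  π[w,b]((σ[d>=4](S) ⋈[f=b] R)) → 1
E2 subexpression sizes:
  S → 5
  σ[d<4](S) → 1
  R → 4
  (σ[d<4](S) ⋈[f=b] R) → 1
  π[w,b]((σ[d<4](S) ⋈[f=b] R)) → 1

E1 result:
w | b
p | 7
E2 result:
w | b
r | 5
Witness: ('p', 7) appears 1× in E1 but 0× in E2.

no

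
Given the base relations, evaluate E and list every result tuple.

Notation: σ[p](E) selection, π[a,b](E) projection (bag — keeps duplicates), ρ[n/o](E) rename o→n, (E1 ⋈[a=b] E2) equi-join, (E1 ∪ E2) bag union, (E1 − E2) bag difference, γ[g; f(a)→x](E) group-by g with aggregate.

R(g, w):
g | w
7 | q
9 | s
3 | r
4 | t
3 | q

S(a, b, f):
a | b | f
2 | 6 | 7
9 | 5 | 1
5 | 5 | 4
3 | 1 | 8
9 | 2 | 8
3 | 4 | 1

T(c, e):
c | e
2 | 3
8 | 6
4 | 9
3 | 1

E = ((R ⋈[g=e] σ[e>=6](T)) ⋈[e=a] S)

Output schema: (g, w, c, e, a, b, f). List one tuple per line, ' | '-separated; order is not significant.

Stepwise |·|:
  R → 5
  T → 4
  σ[e>=6](T) → 2
  (R ⋈[g=e] σ[e>=6](T)) → 1
  S → 6
  ((R ⋈[g=e] σ[e>=6](T)) ⋈[e=a] S) → 2

== RESULT ==
g | w | c | e | a | b | f
9 | s | 4 | 9 | 9 | 2 | 8
9 | s | 4 | 9 | 9 | 5 | 1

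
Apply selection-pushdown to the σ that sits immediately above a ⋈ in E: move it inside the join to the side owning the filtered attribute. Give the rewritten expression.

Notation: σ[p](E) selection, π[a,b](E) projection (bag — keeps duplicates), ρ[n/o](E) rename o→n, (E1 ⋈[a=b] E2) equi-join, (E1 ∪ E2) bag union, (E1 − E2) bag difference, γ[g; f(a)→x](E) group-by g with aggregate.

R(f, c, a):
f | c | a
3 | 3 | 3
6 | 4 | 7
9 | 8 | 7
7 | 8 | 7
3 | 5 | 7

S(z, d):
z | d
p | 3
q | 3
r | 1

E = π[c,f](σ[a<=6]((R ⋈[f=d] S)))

σ filters on a, owned by the left side.
E' = π[c,f]((σ[a<=6](R) ⋈[f=d] S))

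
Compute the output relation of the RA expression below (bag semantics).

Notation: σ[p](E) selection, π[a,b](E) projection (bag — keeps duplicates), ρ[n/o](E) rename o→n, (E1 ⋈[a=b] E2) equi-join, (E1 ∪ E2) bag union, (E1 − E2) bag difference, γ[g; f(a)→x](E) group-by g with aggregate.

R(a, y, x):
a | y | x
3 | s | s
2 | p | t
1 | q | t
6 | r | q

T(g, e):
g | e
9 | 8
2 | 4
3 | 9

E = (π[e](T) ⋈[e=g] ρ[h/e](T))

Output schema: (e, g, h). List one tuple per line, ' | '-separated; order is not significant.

Per-node cardinality:
  T → 3
  π[e](T) → 3
  T → 3
  ρ[h/e](T) → 3
  (π[e](T) ⋈[e=g] ρ[h/e](T)) → 1

== RESULT ==
e | g | h
9 | 9 | 8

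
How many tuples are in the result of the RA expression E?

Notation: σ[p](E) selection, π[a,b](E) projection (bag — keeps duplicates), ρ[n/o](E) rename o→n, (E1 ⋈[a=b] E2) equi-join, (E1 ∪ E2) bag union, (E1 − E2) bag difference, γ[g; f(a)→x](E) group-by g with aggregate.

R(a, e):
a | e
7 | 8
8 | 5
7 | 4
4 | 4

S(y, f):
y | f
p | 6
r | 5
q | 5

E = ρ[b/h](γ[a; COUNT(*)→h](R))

Per-node cardinality:
  R → 4
  γ[a; COUNT(*)→h](R) → 3
  ρ[b/h](γ[a; COUNT(*)→h](R)) → 3

|E| = 3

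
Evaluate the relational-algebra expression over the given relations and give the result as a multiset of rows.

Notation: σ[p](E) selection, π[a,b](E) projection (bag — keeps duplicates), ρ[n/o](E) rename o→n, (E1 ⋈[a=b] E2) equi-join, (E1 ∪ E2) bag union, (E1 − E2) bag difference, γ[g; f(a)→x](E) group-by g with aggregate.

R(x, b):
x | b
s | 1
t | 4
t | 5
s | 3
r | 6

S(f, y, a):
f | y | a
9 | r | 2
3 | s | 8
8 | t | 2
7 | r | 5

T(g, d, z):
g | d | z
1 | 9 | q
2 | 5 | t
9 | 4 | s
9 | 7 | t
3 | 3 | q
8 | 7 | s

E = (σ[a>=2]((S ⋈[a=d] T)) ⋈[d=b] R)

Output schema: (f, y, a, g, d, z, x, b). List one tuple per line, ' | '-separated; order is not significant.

Per-node cardinality:
  S → 4
  T → 6
  (S ⋈[a=d] T) → 1
  σ[a>=2]((S ⋈[a=d] T)) → 1
  R → 5
  (σ[a>=2]((S ⋈[a=d] T)) ⋈[d=b] R) → 1

== RESULT ==
f | y | a | g | d | z | x | b
7 | r | 5 | 2 | 5 | t | t | 5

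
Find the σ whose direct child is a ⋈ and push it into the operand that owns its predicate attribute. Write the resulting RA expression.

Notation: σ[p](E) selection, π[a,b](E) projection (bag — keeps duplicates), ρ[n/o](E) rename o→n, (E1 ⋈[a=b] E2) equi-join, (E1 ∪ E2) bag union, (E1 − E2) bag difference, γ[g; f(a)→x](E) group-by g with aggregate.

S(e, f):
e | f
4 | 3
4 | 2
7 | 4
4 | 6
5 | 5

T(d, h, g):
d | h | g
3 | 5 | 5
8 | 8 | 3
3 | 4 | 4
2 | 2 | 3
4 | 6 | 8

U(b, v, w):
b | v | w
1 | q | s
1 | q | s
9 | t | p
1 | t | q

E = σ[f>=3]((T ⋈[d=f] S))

σ filters on f, owned by the right side.
E' = (T ⋈[d=f] σ[f>=3](S))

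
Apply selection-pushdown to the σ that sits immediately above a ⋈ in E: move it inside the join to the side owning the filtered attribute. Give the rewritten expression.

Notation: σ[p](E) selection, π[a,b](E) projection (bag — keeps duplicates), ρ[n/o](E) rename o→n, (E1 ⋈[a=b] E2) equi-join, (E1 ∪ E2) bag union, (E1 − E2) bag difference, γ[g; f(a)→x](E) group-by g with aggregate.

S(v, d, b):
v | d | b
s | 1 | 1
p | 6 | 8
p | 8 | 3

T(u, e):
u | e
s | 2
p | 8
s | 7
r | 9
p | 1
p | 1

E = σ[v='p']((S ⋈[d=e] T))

σ filters on v, owned by the left side.
E' = (σ[v='p'](S) ⋈[d=e] T)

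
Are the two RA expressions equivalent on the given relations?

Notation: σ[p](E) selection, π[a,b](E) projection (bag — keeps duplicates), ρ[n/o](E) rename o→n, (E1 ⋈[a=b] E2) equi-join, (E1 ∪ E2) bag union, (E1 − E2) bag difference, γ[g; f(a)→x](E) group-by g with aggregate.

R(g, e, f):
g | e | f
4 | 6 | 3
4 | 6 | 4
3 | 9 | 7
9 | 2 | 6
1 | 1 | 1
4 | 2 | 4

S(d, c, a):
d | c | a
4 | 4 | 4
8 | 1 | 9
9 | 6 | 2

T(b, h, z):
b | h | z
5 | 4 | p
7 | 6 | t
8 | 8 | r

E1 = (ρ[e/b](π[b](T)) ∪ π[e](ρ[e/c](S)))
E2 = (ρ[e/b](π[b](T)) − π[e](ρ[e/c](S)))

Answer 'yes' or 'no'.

E1 row counts bottom-up:
  T → 3
  π[b](T) → 3
  ρ[e/b](π[b](T)) → 3
  S → 3
  ρ[e/c](S) → 3
  π[e](ρ[e/c](S)) → 3
  (ρ[e/b](π[b](T)) ∪ π[e](ρ[e/c](S))) → 6
E2 row counts bottom-up:
  T → 3
  π[b](T) → 3
  ρ[e/b](π[b](T)) → 3
  S → 3
  ρ[e/c](S) → 3
  π[e](ρ[e/c](S)) → 3
  (ρ[e/b](π[b](T)) − π[e](ρ[e/c](S))) → 3

E1 result:
e
1
4
5
6
7
8
E2 result:
e
5
7
8
Witness: (6,) appears 1× in E1 but 0× in E2.

no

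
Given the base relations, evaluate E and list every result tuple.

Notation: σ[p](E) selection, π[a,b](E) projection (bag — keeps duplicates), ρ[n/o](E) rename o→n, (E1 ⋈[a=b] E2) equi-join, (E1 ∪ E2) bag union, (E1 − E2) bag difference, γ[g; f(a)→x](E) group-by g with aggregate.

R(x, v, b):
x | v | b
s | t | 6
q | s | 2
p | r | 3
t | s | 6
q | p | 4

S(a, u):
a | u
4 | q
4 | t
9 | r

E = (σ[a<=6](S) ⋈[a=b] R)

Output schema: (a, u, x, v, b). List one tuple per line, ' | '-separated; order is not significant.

Subexpression sizes:
  S → 3
  σ[a<=6](S) → 2
  R → 5
  (σ[a<=6](S) ⋈[a=b] R) → 2

== RESULT ==
a | u | x | v | b
4 | q | q | p | 4
4 | t | q | p | 4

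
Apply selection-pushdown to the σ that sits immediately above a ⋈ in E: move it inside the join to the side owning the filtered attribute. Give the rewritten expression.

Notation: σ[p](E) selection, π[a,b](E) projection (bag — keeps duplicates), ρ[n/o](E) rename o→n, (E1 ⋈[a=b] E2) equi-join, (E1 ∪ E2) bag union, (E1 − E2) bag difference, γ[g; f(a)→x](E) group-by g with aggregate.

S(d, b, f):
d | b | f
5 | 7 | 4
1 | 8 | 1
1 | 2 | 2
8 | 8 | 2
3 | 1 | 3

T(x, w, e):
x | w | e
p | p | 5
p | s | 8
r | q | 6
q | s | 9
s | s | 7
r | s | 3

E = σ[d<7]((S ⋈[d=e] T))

σ filters on d, owned by the left side.
E' = (σ[d<7](S) ⋈[d=e] T)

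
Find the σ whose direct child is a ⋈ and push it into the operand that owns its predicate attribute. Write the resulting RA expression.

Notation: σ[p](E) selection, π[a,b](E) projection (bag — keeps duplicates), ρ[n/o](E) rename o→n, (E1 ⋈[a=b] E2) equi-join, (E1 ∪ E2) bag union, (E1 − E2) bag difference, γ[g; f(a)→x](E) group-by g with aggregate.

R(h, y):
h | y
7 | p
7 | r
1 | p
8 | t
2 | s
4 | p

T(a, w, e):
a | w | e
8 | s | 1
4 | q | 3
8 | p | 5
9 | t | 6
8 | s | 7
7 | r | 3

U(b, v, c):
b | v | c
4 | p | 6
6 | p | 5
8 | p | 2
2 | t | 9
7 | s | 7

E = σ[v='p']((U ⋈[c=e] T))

σ filters on v, owned by the left side.
E' = (σ[v='p'](U) ⋈[c=e] T)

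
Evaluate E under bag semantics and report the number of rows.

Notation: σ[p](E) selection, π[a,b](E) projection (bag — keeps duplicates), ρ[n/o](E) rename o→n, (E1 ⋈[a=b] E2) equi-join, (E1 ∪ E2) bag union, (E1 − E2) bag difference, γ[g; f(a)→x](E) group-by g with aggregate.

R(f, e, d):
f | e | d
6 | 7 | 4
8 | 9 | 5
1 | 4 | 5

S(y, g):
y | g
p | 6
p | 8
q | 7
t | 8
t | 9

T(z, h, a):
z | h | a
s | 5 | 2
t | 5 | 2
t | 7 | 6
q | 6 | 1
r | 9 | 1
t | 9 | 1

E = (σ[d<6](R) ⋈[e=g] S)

Subexpression sizes:
  R → 3
  σ[d<6](R) → 3
  S → 5
  (σ[d<6](R) ⋈[e=g] S) → 2

|E| = 2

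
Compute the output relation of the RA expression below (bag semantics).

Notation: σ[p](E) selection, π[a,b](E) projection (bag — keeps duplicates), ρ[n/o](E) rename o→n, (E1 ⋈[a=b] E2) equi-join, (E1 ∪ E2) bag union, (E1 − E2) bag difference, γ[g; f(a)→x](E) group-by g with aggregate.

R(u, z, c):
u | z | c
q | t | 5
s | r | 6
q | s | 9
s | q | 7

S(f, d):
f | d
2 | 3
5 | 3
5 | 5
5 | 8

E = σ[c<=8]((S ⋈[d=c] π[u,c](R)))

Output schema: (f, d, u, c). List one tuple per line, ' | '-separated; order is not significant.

Stepwise |·|:
  S → 4
  R → 4
  π[u,c](R) → 4
  (S ⋈[d=c] π[u,c](R)) → 1
  σ[c<=8]((S ⋈[d=c] π[u,c](R))) → 1

== RESULT ==
f | d | u | c
5 | 5 | q | 5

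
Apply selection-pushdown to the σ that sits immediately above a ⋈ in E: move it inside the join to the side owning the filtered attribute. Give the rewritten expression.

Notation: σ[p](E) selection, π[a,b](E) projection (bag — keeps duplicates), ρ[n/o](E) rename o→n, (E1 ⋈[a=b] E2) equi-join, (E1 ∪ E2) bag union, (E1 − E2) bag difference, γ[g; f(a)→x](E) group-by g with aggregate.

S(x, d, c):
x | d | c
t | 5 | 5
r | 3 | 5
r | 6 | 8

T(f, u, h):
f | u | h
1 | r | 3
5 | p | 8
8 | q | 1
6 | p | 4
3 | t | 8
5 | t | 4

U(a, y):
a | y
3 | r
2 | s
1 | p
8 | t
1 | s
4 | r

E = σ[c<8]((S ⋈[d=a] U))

σ filters on c, owned by the left side.
E' = (σ[c<8](S) ⋈[d=a] U)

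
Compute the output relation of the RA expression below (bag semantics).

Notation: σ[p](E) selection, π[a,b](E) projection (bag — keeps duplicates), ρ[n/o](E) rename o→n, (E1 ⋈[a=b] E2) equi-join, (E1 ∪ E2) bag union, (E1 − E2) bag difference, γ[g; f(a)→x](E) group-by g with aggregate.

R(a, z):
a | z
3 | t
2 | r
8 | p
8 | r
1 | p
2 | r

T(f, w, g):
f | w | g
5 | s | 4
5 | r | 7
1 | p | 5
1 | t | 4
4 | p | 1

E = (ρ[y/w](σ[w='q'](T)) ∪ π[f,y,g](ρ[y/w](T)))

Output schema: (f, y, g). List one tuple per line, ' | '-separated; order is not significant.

Row counts bottom-up:
  T → 5
  σ[w='q'](T) → 0
  ρ[y/w](σ[w='q'](T)) → 0
  T → 5
  ρ[y/w](T) → 5
  π[f,y,g](ρ[y/w](T)) → 5
  (ρ[y/w](σ[w='q'](T)) ∪ π[f,y,g](ρ[y/w](T))) → 5

== RESULT ==
f | y | g
1 | p | 5
1 | t | 4
4 | p | 1
5 | r | 7
5 | s | 4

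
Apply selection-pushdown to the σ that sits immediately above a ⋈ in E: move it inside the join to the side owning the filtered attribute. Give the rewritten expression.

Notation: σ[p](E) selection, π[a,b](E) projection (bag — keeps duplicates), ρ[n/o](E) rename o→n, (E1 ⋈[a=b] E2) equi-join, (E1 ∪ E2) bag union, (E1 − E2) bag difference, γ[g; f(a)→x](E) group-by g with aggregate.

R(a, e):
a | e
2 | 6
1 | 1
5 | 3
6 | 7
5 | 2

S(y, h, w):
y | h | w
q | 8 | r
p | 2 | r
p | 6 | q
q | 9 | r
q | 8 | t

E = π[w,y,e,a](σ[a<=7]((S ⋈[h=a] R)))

σ filters on a, owned by the right side.
E' = π[w,y,e,a]((S ⋈[h=a] σ[a<=7](R)))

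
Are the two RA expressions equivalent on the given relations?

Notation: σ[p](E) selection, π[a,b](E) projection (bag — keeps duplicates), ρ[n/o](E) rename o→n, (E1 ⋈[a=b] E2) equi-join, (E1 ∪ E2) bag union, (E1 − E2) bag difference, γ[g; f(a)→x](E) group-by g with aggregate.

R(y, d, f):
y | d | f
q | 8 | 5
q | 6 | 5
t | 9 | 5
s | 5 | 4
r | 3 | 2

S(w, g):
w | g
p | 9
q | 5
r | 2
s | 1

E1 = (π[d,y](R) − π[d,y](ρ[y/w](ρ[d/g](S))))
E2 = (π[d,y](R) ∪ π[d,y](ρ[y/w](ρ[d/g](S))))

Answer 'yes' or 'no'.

E1 row counts bottom-up:
  R → 5
  π[d,y](R) → 5
  S → 4
  ρ[d/g](S) → 4
  ρ[y/w](ρ[d/g](S)) → 4
  π[d,y](ρ[y/w](ρ[d/g](S))) → 4
  (π[d,y](R) − π[d,y](ρ[y/w](ρ[d/g](S)))) → 5
E2 row counts bottom-up:
  R → 5
  π[d,y](R) → 5
  S → 4
  ρ[d/g](S) → 4
  ρ[y/w](ρ[d/g](S)) → 4
  π[d,y](ρ[y/w](ρ[d/g](S))) → 4
  (π[d,y](R) ∪ π[d,y](ρ[y/w](ρ[d/g](S)))) → 9

E1 result:
d | y
3 | r
5 | s
6 | q
8 | q
9 | t
E2 result:
d | y
1 | s
2 | r
3 | r
5 | q
5 | s
6 | q
8 | q
9 | p
9 | t
Witness: (9, 'p') appears 0× in E1 but 1× in E2.

no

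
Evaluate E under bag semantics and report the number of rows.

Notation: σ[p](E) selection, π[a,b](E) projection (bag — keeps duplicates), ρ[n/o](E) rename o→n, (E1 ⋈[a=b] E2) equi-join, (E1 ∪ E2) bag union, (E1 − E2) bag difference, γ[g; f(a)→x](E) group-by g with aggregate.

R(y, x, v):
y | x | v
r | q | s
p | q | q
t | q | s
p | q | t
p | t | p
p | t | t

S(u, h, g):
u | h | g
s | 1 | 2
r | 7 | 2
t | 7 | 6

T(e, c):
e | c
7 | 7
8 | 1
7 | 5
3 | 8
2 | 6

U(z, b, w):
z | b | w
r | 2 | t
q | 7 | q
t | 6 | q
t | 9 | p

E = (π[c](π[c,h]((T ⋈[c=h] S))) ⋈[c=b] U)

Subexpression sizes:
  T → 5
  S → 3
  (T ⋈[c=h] S) → 3
  π[c,h]((T ⋈[c=h] S)) → 3
  π[c](π[c,h]((T ⋈[c=h] S))) → 3
  U → 4
  (π[c](π[c,h]((T ⋈[c=h] S))) ⋈[c=b] U) → 2

|E| = 2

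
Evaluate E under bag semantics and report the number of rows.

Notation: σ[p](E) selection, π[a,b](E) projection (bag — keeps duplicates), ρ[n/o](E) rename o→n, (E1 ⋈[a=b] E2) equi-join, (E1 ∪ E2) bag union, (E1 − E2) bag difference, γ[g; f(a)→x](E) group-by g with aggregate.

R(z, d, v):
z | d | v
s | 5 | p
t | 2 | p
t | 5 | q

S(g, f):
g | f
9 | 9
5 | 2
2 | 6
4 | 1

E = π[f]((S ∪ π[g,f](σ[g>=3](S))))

Stepwise |·|:
  S → 4
  S → 4
  σ[g>=3](S) → 3
  π[g,f](σ[g>=3](S)) → 3
  (S ∪ π[g,f](σ[g>=3](S))) → 7
  π[f]((S ∪ π[g,f](σ[g>=3](S)))) → 7

|E| = 7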